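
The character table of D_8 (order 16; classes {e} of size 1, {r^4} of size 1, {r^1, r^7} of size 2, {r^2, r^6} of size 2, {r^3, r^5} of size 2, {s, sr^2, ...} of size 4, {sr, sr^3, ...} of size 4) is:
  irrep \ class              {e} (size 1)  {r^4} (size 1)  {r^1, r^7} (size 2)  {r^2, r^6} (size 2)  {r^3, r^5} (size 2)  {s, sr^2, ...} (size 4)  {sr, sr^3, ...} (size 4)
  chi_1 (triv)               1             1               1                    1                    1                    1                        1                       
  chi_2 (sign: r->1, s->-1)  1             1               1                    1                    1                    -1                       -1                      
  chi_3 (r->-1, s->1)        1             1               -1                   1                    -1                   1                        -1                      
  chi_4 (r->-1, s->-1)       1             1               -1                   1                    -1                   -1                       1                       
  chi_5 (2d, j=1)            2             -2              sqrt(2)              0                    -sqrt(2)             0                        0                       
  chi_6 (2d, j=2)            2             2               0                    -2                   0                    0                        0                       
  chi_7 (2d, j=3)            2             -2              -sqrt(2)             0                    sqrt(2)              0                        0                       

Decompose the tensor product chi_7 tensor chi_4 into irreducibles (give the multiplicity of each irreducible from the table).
chi_7 tensor chi_4 = chi_5 (all other irreducibles have multiplicity 0).

Reasoning: The character of a tensor product is the pointwise product (chi_7 * chi_4)(C) = chi_7(C) * chi_4(C):
  {e}: (2)*(1), {r^4}: (-2)*(1), {r^1, r^7}: (-sqrt(2))*(-1), {r^2, r^6}: (0)*(1), {r^3, r^5}: (sqrt(2))*(-1), {s, sr^2, ...}: (0)*(-1), {sr, sr^3, ...}: (0)*(1)
so (chi_7 * chi_4) takes values
  {e} -> 2, {r^4} -> -2, {r^1, r^7} -> sqrt(2), {r^2, r^6} -> 0, {r^3, r^5} -> -sqrt(2), {s, sr^2, ...} -> 0, {sr, sr^3, ...} -> 0.
Now take the inner product of this character with each irreducible chi from the table, <chi_7*chi_4, chi> = (1/16) sum_C |C| (chi_7*chi_4)(C) conj(chi(C)):
  <chi_7*chi_4, chi_1> = (1/16)[1*(2)*conj(1) + 1*(-2)*conj(1) + 2*(sqrt(2))*conj(1) + 2*(0)*conj(1) + 2*(-sqrt(2))*conj(1) + 4*(0)*conj(1) + 4*(0)*conj(1)]
      = (1/16)[(2) + (-2) + (2*sqrt(2)) + (0) + (-2*sqrt(2)) + (0) + (0)] = 0/16 = 0
  <chi_7*chi_4, chi_2> = (1/16)[1*(2)*conj(1) + 1*(-2)*conj(1) + 2*(sqrt(2))*conj(1) + 2*(0)*conj(1) + 2*(-sqrt(2))*conj(1) + 4*(0)*conj(-1) + 4*(0)*conj(-1)]
      = (1/16)[(2) + (-2) + (2*sqrt(2)) + (0) + (-2*sqrt(2)) + (0) + (0)] = 0/16 = 0
  <chi_7*chi_4, chi_3> = (1/16)[1*(2)*conj(1) + 1*(-2)*conj(1) + 2*(sqrt(2))*conj(-1) + 2*(0)*conj(1) + 2*(-sqrt(2))*conj(-1) + 4*(0)*conj(1) + 4*(0)*conj(-1)]
      = (1/16)[(2) + (-2) + (-2*sqrt(2)) + (0) + (2*sqrt(2)) + (0) + (0)] = 0/16 = 0
  <chi_7*chi_4, chi_4> = (1/16)[1*(2)*conj(1) + 1*(-2)*conj(1) + 2*(sqrt(2))*conj(-1) + 2*(0)*conj(1) + 2*(-sqrt(2))*conj(-1) + 4*(0)*conj(-1) + 4*(0)*conj(1)]
      = (1/16)[(2) + (-2) + (-2*sqrt(2)) + (0) + (2*sqrt(2)) + (0) + (0)] = 0/16 = 0
  <chi_7*chi_4, chi_5> = (1/16)[1*(2)*conj(2) + 1*(-2)*conj(-2) + 2*(sqrt(2))*conj(sqrt(2)) + 2*(0)*conj(0) + 2*(-sqrt(2))*conj(-sqrt(2)) + 4*(0)*conj(0) + 4*(0)*conj(0)]
      = (1/16)[(4) + (4) + (4) + (0) + (4) + (0) + (0)] = 16/16 = 1
  <chi_7*chi_4, chi_6> = (1/16)[1*(2)*conj(2) + 1*(-2)*conj(2) + 2*(sqrt(2))*conj(0) + 2*(0)*conj(-2) + 2*(-sqrt(2))*conj(0) + 4*(0)*conj(0) + 4*(0)*conj(0)]
      = (1/16)[(4) + (-4) + (0) + (0) + (0) + (0) + (0)] = 0/16 = 0
  <chi_7*chi_4, chi_7> = (1/16)[1*(2)*conj(2) + 1*(-2)*conj(-2) + 2*(sqrt(2))*conj(-sqrt(2)) + 2*(0)*conj(0) + 2*(-sqrt(2))*conj(sqrt(2)) + 4*(0)*conj(0) + 4*(0)*conj(0)]
      = (1/16)[(4) + (4) + (-4) + (0) + (-4) + (0) + (0)] = 0/16 = 0
Hence the multiplicities are chi_5: 1. Dimension check: dim(chi_7)*dim(chi_4) = 2*1 = 2 and sum (mult * dim) = 1*2 = 2.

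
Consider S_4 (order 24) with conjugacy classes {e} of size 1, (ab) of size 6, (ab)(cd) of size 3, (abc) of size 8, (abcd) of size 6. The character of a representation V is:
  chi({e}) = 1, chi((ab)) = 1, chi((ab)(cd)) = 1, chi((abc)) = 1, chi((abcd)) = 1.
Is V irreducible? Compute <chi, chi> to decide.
Irreducible: <chi, chi> = 1.

Explanation: <chi, chi> = (1/|G|) sum_C |C| * |chi(C)|^2 = (1/24)[1*|1|^2 + 6*|1|^2 + 3*|1|^2 + 8*|1|^2 + 6*|1|^2]
  = (1/24)[(1) + (6) + (3) + (8) + (6)] = 24/24 = 1.
A character is irreducible iff <chi, chi> = 1, so this representation is irreducible.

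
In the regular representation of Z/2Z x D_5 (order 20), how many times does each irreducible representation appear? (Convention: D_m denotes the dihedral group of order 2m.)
Each irreducible V_i of dimension d_i appears with multiplicity d_i, i.e. rho_reg = (direct sum over all irreducibles V_i) d_i V_i. The irreducible dimensions for Z/2Z x D_5 are 1, 1, 1, 1, 2, 2, 2, 2: 4 irreducibles of dimension 1, each with multiplicity 1; 4 irreducibles of dimension 2, each with multiplicity 2. Total dimension 4*1*1 + 4*2*2 = 20 = |G|.

Argument: General theorem: in the regular representation of a finite group G, each irreducible appears with multiplicity equal to its dimension. Check: dim(rho_reg) = sum d_i^2 = 1 + 1 + 1 + 1 + 4 + 4 + 4 + 4 = 20 = |G|.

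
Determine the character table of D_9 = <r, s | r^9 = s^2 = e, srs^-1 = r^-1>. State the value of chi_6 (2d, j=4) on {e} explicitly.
Conjugacy classes: {e} of size 1, {r^1, r^8} of size 2, {r^2, r^7} of size 2, {r^3, r^6} of size 2, {r^4, r^5} of size 2, {s, sr, ..., sr^8} of size 9.
Character table:
  irrep \ class              {e} (size 1)  {r^1, r^8} (size 2)  {r^2, r^7} (size 2)  {r^3, r^6} (size 2)  {r^4, r^5} (size 2)  {s, sr, ..., sr^8} (size 9)
  chi_1 (triv)               1             1                    1                    1                    1                    1                          
  chi_2 (sign: r->1, s->-1)  1             1                    1                    1                    1                    -1                         
  chi_3 (2d, j=1)            2             2*cos(2*pi/9)        2*cos(4*pi/9)        -1                   -2*cos(pi/9)         0                          
  chi_4 (2d, j=2)            2             2*cos(4*pi/9)        -2*cos(pi/9)         -1                   2*cos(2*pi/9)        0                          
  chi_5 (2d, j=3)            2             -1                   -1                   2                    -1                   0                          
  chi_6 (2d, j=4)            2             -2*cos(pi/9)         2*cos(2*pi/9)        -1                   2*cos(4*pi/9)        0                          

Spot check: chi_6 (2d, j=4) on {e} = 2.

Justification: D_9 has order 2*9 = 18 with 6 conjugacy classes, hence 6 irreducibles. Sum of squared dims 1 + 1 + 4 + 4 + 4 + 4 = 18 = |G|. Linear characters come from the abelianisation; the 2-dimensional irreps have character r^k -> 2*cos(2*pi*j*k/9), reflections -> 0.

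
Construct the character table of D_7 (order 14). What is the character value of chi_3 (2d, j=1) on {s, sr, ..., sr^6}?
Conjugacy classes: {e} of size 1, {r^1, r^6} of size 2, {r^2, r^5} of size 2, {r^3, r^4} of size 2, {s, sr, ..., sr^6} of size 7.
Character table:
  irrep \ class              {e} (size 1)  {r^1, r^6} (size 2)  {r^2, r^5} (size 2)  {r^3, r^4} (size 2)  {s, sr, ..., sr^6} (size 7)
  chi_1 (triv)               1             1                    1                    1                    1                          
  chi_2 (sign: r->1, s->-1)  1             1                    1                    1                    -1                         
  chi_3 (2d, j=1)            2             2*cos(2*pi/7)        -2*cos(3*pi/7)       -2*cos(pi/7)         0                          
  chi_4 (2d, j=2)            2             -2*cos(3*pi/7)       -2*cos(pi/7)         2*cos(2*pi/7)        0                          
  chi_5 (2d, j=3)            2             -2*cos(pi/7)         2*cos(2*pi/7)        -2*cos(3*pi/7)       0                          

Spot check: chi_3 (2d, j=1) on {s, sr, ..., sr^6} = 0.

Explanation: D_7 has order 2*7 = 14 with 5 conjugacy classes, hence 5 irreducibles. Sum of squared dims 1 + 1 + 4 + 4 + 4 = 14 = |G|. Linear characters come from the abelianisation; the 2-dimensional irreps have character r^k -> 2*cos(2*pi*j*k/7), reflections -> 0.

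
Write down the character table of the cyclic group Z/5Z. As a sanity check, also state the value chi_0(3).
Character table of Z/5Z (irreps indexed chi_0,...,chi_4 with chi_k(m) = zeta_5^(k*m), zeta_5 = exp(2*pi*i/5)):
  irrep \ class  {0} (size 1)  {1} (size 1)    {2} (size 1)    {3} (size 1)    {4} (size 1)  
  chi_0          1             1               1               1               1             
  chi_1          1             exp(2*I*pi/5)   exp(4*I*pi/5)   exp(-4*I*pi/5)  exp(-2*I*pi/5)
  chi_2          1             exp(4*I*pi/5)   exp(-2*I*pi/5)  exp(2*I*pi/5)   exp(-4*I*pi/5)
  chi_3          1             exp(-4*I*pi/5)  exp(2*I*pi/5)   exp(-2*I*pi/5)  exp(4*I*pi/5) 
  chi_4          1             exp(-2*I*pi/5)  exp(-4*I*pi/5)  exp(4*I*pi/5)   exp(2*I*pi/5) 

Spot check: chi_0(3) = zeta_5^(0*3) = zeta_5^0 = 1.

Derivation: Z/5Z is abelian, so all 5 irreducible complex representations are 1-dimensional. They are given by chi_k(m) = zeta_5^(k*m) for k = 0,...,4. Row orthogonality: sum_m chi_k(m) conj(chi_l(m)) = 5 * [k = l].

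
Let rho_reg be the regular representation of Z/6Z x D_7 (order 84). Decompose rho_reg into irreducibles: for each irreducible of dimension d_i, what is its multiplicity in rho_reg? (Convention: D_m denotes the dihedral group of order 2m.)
Each irreducible V_i of dimension d_i appears with multiplicity d_i, i.e. rho_reg = (direct sum over all irreducibles V_i) d_i V_i. The irreducible dimensions for Z/6Z x D_7 are 1, 1, 1, 1, 1, 1, 1, 1, 1, 1, 1, 1, 2, 2, 2, 2, 2, 2, 2, 2, 2, 2, 2, 2, 2, 2, 2, 2, 2, 2: 12 irreducibles of dimension 1, each with multiplicity 1; 18 irreducibles of dimension 2, each with multiplicity 2. Total dimension 12*1*1 + 18*2*2 = 84 = |G|.

Working: General theorem: in the regular representation of a finite group G, each irreducible appears with multiplicity equal to its dimension. Check: dim(rho_reg) = sum d_i^2 = 1 + 1 + 1 + 1 + 1 + 1 + 1 + 1 + 1 + 1 + 1 + 1 + 4 + 4 + 4 + 4 + 4 + 4 + 4 + 4 + 4 + 4 + 4 + 4 + 4 + 4 + 4 + 4 + 4 + 4 = 84 = |G|.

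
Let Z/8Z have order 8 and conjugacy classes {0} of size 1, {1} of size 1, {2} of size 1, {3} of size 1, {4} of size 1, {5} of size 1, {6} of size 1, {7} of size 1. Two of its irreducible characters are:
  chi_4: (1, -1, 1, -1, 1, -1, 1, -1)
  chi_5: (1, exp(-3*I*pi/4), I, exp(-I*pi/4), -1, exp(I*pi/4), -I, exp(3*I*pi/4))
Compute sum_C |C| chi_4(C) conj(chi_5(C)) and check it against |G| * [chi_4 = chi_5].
Sum = 0; so <chi_4, chi_5> = 0 (distinct irreducibles are orthogonal).

Solution. Compute term by term over conjugacy classes (|C| * chi_4(C) * conj(chi_5(C))):
  1*(1)*conj(1) + 1*(-1)*conj(exp(-3*I*pi/4)) + 1*(1)*conj(I) + 1*(-1)*conj(exp(-I*pi/4)) + 1*(1)*conj(-1) + 1*(-1)*conj(exp(I*pi/4)) + 1*(1)*conj(-I) + 1*(-1)*conj(exp(3*I*pi/4))
  = (1) + (-exp(3*I*pi/4)) + (-I) + (-exp(I*pi/4)) + (-1) + (-exp(-I*pi/4)) + (I) + (-exp(-3*I*pi/4))
  = 0.
(Exp terms are combined using exp(i*s)*conj(exp(i*t)) = exp(i*(s-t)), and sums of them are collapsed using the identity that for every m > 1 the m distinct m-th roots of unity sum to 0, e.g. 1 + exp(2*I*pi/3) + exp(-2*I*pi/3) = 0.)
Dividing by |G| = 8 gives 0/8 = 0, matching the row-orthogonality relation <chi_4, chi_5> = [chi_4 = chi_5].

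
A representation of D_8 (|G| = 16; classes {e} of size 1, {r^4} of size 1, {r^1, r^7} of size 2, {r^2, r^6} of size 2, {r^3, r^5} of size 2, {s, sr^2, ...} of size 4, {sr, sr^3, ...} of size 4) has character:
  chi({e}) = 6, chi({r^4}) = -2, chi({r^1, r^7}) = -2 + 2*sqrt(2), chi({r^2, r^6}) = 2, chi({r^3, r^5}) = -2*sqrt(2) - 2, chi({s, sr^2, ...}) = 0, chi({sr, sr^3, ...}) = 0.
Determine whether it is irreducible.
Not irreducible (reducible): <chi, chi> = 6 > 1.

Derivation: <chi, chi> = (1/|G|) sum_C |C| * |chi(C)|^2 = (1/16)[1*|6|^2 + 1*|-2|^2 + 2*|-2 + 2*sqrt(2)|^2 + 2*|2|^2 + 2*|-2*sqrt(2) - 2|^2 + 4*|0|^2 + 4*|0|^2]
  = (1/16)[(36) + (4) + (24 - 16*sqrt(2)) + (8) + (16*sqrt(2) + 24) + (0) + (0)] = 96/16 = 6.
A character is irreducible iff <chi, chi> = 1, so this representation is reducible.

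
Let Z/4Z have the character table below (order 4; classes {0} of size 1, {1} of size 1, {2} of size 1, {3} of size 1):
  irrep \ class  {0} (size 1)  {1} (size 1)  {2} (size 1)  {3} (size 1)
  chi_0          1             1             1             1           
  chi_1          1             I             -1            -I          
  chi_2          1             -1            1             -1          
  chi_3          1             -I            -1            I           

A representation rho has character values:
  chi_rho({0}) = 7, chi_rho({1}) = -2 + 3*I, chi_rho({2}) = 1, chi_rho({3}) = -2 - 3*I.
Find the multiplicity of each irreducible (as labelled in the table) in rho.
Multiplicities: chi_0: 1, chi_1: 3, chi_2: 3, chi_3: 0.

Explanation: Use <chi_rho, chi> = (1/|G|) sum_C |C| * chi_rho(C) * conj(chi(C)) with |G| = 4 for each irreducible chi in the table:
  <chi_rho, chi_0> = (1/4)[1*(7)*conj(1) + 1*(-2 + 3*I)*conj(1) + 1*(1)*conj(1) + 1*(-2 - 3*I)*conj(1)]
      = (1/4)[(7) + (-2 + 3*I) + (1) + (-2 - 3*I)] = 4/4 = 1
  <chi_rho, chi_1> = (1/4)[1*(7)*conj(1) + 1*(-2 + 3*I)*conj(I) + 1*(1)*conj(-1) + 1*(-2 - 3*I)*conj(-I)]
      = (1/4)[(7) + (3 + 2*I) + (-1) + (3 - 2*I)] = 12/4 = 3
  <chi_rho, chi_2> = (1/4)[1*(7)*conj(1) + 1*(-2 + 3*I)*conj(-1) + 1*(1)*conj(1) + 1*(-2 - 3*I)*conj(-1)]
      = (1/4)[(7) + (2 - 3*I) + (1) + (2 + 3*I)] = 12/4 = 3
  <chi_rho, chi_3> = (1/4)[1*(7)*conj(1) + 1*(-2 + 3*I)*conj(-I) + 1*(1)*conj(-1) + 1*(-2 - 3*I)*conj(I)]
      = (1/4)[(7) + (-3 - 2*I) + (-1) + (-3 + 2*I)] = 0/4 = 0
(Exp terms are combined using exp(i*s)*conj(exp(i*t)) = exp(i*(s-t)), and sums of them are collapsed using the identity that for every m > 1 the m distinct m-th roots of unity sum to 0, e.g. 1 + exp(2*I*pi/3) + exp(-2*I*pi/3) = 0.)
Dimension check: dim(rho) = sum (mult * dim) = 1*1 + 3*1 + 3*1 + 0*1 = 7 = chi_rho(e) = 7.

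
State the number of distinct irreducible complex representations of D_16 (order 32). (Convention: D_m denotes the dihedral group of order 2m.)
11

Working: The number of irreducible complex representations of a finite group equals its number of conjugacy classes. D_16 has 11 conjugacy classes (n/2 + 3 for n even), so D_16 (order 32) has exactly 11 irreducible complex representations.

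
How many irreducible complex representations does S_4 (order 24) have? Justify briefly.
5

Reasoning: The number of irreducible complex representations of a finite group equals its number of conjugacy classes. Conjugacy classes in S_4 correspond to cycle types, i.e. partitions of 4; there are p(4) = 5 of them, so S_4 (order 24) has exactly 5 irreducible complex representations.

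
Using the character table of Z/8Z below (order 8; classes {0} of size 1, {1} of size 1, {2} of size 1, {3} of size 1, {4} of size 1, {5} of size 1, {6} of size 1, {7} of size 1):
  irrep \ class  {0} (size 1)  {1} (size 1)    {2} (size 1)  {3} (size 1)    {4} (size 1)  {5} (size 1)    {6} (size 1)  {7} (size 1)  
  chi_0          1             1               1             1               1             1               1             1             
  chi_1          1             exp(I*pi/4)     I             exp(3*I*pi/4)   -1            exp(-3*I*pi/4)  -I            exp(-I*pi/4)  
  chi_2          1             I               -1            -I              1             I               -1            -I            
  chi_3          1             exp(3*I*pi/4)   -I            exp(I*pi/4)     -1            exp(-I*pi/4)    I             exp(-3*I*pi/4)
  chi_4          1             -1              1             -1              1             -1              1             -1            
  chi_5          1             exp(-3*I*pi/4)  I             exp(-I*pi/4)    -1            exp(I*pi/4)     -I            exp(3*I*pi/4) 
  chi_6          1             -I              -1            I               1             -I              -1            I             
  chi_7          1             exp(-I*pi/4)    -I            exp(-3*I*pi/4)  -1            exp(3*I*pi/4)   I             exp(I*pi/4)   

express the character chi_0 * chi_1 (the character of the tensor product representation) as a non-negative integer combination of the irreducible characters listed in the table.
chi_0 tensor chi_1 = chi_1 (all other irreducibles have multiplicity 0).

Argument: The character of a tensor product is the pointwise product (chi_0 * chi_1)(C) = chi_0(C) * chi_1(C):
  {0}: (1)*(1), {1}: (1)*(exp(I*pi/4)), {2}: (1)*(I), {3}: (1)*(exp(3*I*pi/4)), {4}: (1)*(-1), {5}: (1)*(exp(-3*I*pi/4)), {6}: (1)*(-I), {7}: (1)*(exp(-I*pi/4))
so (chi_0 * chi_1) takes values
  {0} -> 1, {1} -> exp(I*pi/4), {2} -> I, {3} -> exp(3*I*pi/4), {4} -> -1, {5} -> exp(-3*I*pi/4), {6} -> -I, {7} -> exp(-I*pi/4).
Now take the inner product of this character with each irreducible chi from the table, <chi_0*chi_1, chi> = (1/8) sum_C |C| (chi_0*chi_1)(C) conj(chi(C)):
  <chi_0*chi_1, chi_0> = (1/8)[1*(1)*conj(1) + 1*(exp(I*pi/4))*conj(1) + 1*(I)*conj(1) + 1*(exp(3*I*pi/4))*conj(1) + 1*(-1)*conj(1) + 1*(exp(-3*I*pi/4))*conj(1) + 1*(-I)*conj(1) + 1*(exp(-I*pi/4))*conj(1)]
      = (1/8)[(1) + (exp(I*pi/4)) + (I) + (exp(3*I*pi/4)) + (-1) + (exp(-3*I*pi/4)) + (-I) + (exp(-I*pi/4))] = 0/8 = 0
  <chi_0*chi_1, chi_1> = (1/8)[1*(1)*conj(1) + 1*(exp(I*pi/4))*conj(exp(I*pi/4)) + 1*(I)*conj(I) + 1*(exp(3*I*pi/4))*conj(exp(3*I*pi/4)) + 1*(-1)*conj(-1) + 1*(exp(-3*I*pi/4))*conj(exp(-3*I*pi/4)) + 1*(-I)*conj(-I) + 1*(exp(-I*pi/4))*conj(exp(-I*pi/4))]
      = (1/8)[(1) + (1) + (1) + (1) + (1) + (1) + (1) + (1)] = 8/8 = 1
  <chi_0*chi_1, chi_2> = (1/8)[1*(1)*conj(1) + 1*(exp(I*pi/4))*conj(I) + 1*(I)*conj(-1) + 1*(exp(3*I*pi/4))*conj(-I) + 1*(-1)*conj(1) + 1*(exp(-3*I*pi/4))*conj(I) + 1*(-I)*conj(-1) + 1*(exp(-I*pi/4))*conj(-I)]
      = (1/8)[(1) + (-exp(3*I*pi/4)) + (-I) + (exp(-3*I*pi/4)) + (-1) + (-exp(-I*pi/4)) + (I) + (exp(I*pi/4))] = 0/8 = 0
  <chi_0*chi_1, chi_3> = (1/8)[1*(1)*conj(1) + 1*(exp(I*pi/4))*conj(exp(3*I*pi/4)) + 1*(I)*conj(-I) + 1*(exp(3*I*pi/4))*conj(exp(I*pi/4)) + 1*(-1)*conj(-1) + 1*(exp(-3*I*pi/4))*conj(exp(-I*pi/4)) + 1*(-I)*conj(I) + 1*(exp(-I*pi/4))*conj(exp(-3*I*pi/4))]
      = (1/8)[(1) + (-I) + (-1) + (I) + (1) + (-I) + (-1) + (I)] = 0/8 = 0
  <chi_0*chi_1, chi_4> = (1/8)[1*(1)*conj(1) + 1*(exp(I*pi/4))*conj(-1) + 1*(I)*conj(1) + 1*(exp(3*I*pi/4))*conj(-1) + 1*(-1)*conj(1) + 1*(exp(-3*I*pi/4))*conj(-1) + 1*(-I)*conj(1) + 1*(exp(-I*pi/4))*conj(-1)]
      = (1/8)[(1) + (-exp(I*pi/4)) + (I) + (-exp(3*I*pi/4)) + (-1) + (-exp(-3*I*pi/4)) + (-I) + (-exp(-I*pi/4))] = 0/8 = 0
  <chi_0*chi_1, chi_5> = (1/8)[1*(1)*conj(1) + 1*(exp(I*pi/4))*conj(exp(-3*I*pi/4)) + 1*(I)*conj(I) + 1*(exp(3*I*pi/4))*conj(exp(-I*pi/4)) + 1*(-1)*conj(-1) + 1*(exp(-3*I*pi/4))*conj(exp(I*pi/4)) + 1*(-I)*conj(-I) + 1*(exp(-I*pi/4))*conj(exp(3*I*pi/4))]
      = (1/8)[(1) + (-1) + (1) + (-1) + (1) + (-1) + (1) + (-1)] = 0/8 = 0
  <chi_0*chi_1, chi_6> = (1/8)[1*(1)*conj(1) + 1*(exp(I*pi/4))*conj(-I) + 1*(I)*conj(-1) + 1*(exp(3*I*pi/4))*conj(I) + 1*(-1)*conj(1) + 1*(exp(-3*I*pi/4))*conj(-I) + 1*(-I)*conj(-1) + 1*(exp(-I*pi/4))*conj(I)]
      = (1/8)[(1) + (exp(3*I*pi/4)) + (-I) + (-exp(-3*I*pi/4)) + (-1) + (exp(-I*pi/4)) + (I) + (-exp(I*pi/4))] = 0/8 = 0
  <chi_0*chi_1, chi_7> = (1/8)[1*(1)*conj(1) + 1*(exp(I*pi/4))*conj(exp(-I*pi/4)) + 1*(I)*conj(-I) + 1*(exp(3*I*pi/4))*conj(exp(-3*I*pi/4)) + 1*(-1)*conj(-1) + 1*(exp(-3*I*pi/4))*conj(exp(3*I*pi/4)) + 1*(-I)*conj(I) + 1*(exp(-I*pi/4))*conj(exp(I*pi/4))]
      = (1/8)[(1) + (I) + (-1) + (-I) + (1) + (I) + (-1) + (-I)] = 0/8 = 0
(Exp terms are combined using exp(i*s)*conj(exp(i*t)) = exp(i*(s-t)), and sums of them are collapsed using the identity that for every m > 1 the m distinct m-th roots of unity sum to 0, e.g. 1 + exp(2*I*pi/3) + exp(-2*I*pi/3) = 0.)
Hence the multiplicities are chi_1: 1. Dimension check: dim(chi_0)*dim(chi_1) = 1*1 = 1 and sum (mult * dim) = 1*1 = 1.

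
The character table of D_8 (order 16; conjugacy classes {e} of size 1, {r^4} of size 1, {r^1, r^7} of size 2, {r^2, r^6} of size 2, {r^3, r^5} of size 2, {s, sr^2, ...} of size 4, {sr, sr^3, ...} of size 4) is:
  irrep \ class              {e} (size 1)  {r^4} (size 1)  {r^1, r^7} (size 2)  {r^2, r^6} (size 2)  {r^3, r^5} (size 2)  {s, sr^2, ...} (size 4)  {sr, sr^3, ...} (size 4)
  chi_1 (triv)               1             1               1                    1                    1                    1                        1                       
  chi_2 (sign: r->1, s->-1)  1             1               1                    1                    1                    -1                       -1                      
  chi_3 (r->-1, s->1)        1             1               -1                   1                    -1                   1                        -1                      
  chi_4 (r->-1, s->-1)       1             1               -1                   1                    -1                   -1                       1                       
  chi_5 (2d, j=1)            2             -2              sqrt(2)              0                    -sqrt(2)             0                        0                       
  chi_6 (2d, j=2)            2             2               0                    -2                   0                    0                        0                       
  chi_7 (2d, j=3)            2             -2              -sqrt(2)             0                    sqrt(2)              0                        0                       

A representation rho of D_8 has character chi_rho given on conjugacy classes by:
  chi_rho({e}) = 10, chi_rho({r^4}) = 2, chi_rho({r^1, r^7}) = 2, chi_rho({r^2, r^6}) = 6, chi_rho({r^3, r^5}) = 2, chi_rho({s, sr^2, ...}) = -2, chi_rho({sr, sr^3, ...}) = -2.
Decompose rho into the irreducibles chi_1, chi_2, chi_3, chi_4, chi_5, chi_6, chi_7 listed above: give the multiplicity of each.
Multiplicities: chi_1: 1, chi_2: 3, chi_3: 1, chi_4: 1, chi_5: 1, chi_6: 0, chi_7: 1.

Derivation: Use <chi_rho, chi> = (1/|G|) sum_C |C| * chi_rho(C) * conj(chi(C)) with |G| = 16 for each irreducible chi in the table:
  <chi_rho, chi_1> = (1/16)[1*(10)*conj(1) + 1*(2)*conj(1) + 2*(2)*conj(1) + 2*(6)*conj(1) + 2*(2)*conj(1) + 4*(-2)*conj(1) + 4*(-2)*conj(1)]
      = (1/16)[(10) + (2) + (4) + (12) + (4) + (-8) + (-8)] = 16/16 = 1
  <chi_rho, chi_2> = (1/16)[1*(10)*conj(1) + 1*(2)*conj(1) + 2*(2)*conj(1) + 2*(6)*conj(1) + 2*(2)*conj(1) + 4*(-2)*conj(-1) + 4*(-2)*conj(-1)]
      = (1/16)[(10) + (2) + (4) + (12) + (4) + (8) + (8)] = 48/16 = 3
  <chi_rho, chi_3> = (1/16)[1*(10)*conj(1) + 1*(2)*conj(1) + 2*(2)*conj(-1) + 2*(6)*conj(1) + 2*(2)*conj(-1) + 4*(-2)*conj(1) + 4*(-2)*conj(-1)]
      = (1/16)[(10) + (2) + (-4) + (12) + (-4) + (-8) + (8)] = 16/16 = 1
  <chi_rho, chi_4> = (1/16)[1*(10)*conj(1) + 1*(2)*conj(1) + 2*(2)*conj(-1) + 2*(6)*conj(1) + 2*(2)*conj(-1) + 4*(-2)*conj(-1) + 4*(-2)*conj(1)]
      = (1/16)[(10) + (2) + (-4) + (12) + (-4) + (8) + (-8)] = 16/16 = 1
  <chi_rho, chi_5> = (1/16)[1*(10)*conj(2) + 1*(2)*conj(-2) + 2*(2)*conj(sqrt(2)) + 2*(6)*conj(0) + 2*(2)*conj(-sqrt(2)) + 4*(-2)*conj(0) + 4*(-2)*conj(0)]
      = (1/16)[(20) + (-4) + (4*sqrt(2)) + (0) + (-4*sqrt(2)) + (0) + (0)] = 16/16 = 1
  <chi_rho, chi_6> = (1/16)[1*(10)*conj(2) + 1*(2)*conj(2) + 2*(2)*conj(0) + 2*(6)*conj(-2) + 2*(2)*conj(0) + 4*(-2)*conj(0) + 4*(-2)*conj(0)]
      = (1/16)[(20) + (4) + (0) + (-24) + (0) + (0) + (0)] = 0/16 = 0
  <chi_rho, chi_7> = (1/16)[1*(10)*conj(2) + 1*(2)*conj(-2) + 2*(2)*conj(-sqrt(2)) + 2*(6)*conj(0) + 2*(2)*conj(sqrt(2)) + 4*(-2)*conj(0) + 4*(-2)*conj(0)]
      = (1/16)[(20) + (-4) + (-4*sqrt(2)) + (0) + (4*sqrt(2)) + (0) + (0)] = 16/16 = 1
Dimension check: dim(rho) = sum (mult * dim) = 1*1 + 3*1 + 1*1 + 1*1 + 1*2 + 0*2 + 1*2 = 10 = chi_rho(e) = 10.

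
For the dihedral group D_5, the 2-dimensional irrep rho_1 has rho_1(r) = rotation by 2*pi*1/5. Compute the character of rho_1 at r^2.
chi_{rho_1}(r^2) = 2*cos(2*pi*1*2/5) = -sqrt(5)/2 - 1/2

Reasoning: rho_1(r^2) is rotation by angle 2*pi*1*2/5, whose trace is 2*cos(2*pi*1*2/5) = -sqrt(5)/2 - 1/2.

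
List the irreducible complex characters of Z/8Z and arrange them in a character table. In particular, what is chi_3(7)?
Character table of Z/8Z (irreps indexed chi_0,...,chi_7 with chi_k(m) = zeta_8^(k*m), zeta_8 = exp(2*pi*i/8)):
  irrep \ class  {0} (size 1)  {1} (size 1)    {2} (size 1)  {3} (size 1)    {4} (size 1)  {5} (size 1)    {6} (size 1)  {7} (size 1)  
  chi_0          1             1               1             1               1             1               1             1             
  chi_1          1             exp(I*pi/4)     I             exp(3*I*pi/4)   -1            exp(-3*I*pi/4)  -I            exp(-I*pi/4)  
  chi_2          1             I               -1            -I              1             I               -1            -I            
  chi_3          1             exp(3*I*pi/4)   -I            exp(I*pi/4)     -1            exp(-I*pi/4)    I             exp(-3*I*pi/4)
  chi_4          1             -1              1             -1              1             -1              1             -1            
  chi_5          1             exp(-3*I*pi/4)  I             exp(-I*pi/4)    -1            exp(I*pi/4)     -I            exp(3*I*pi/4) 
  chi_6          1             -I              -1            I               1             -I              -1            I             
  chi_7          1             exp(-I*pi/4)    -I            exp(-3*I*pi/4)  -1            exp(3*I*pi/4)   I             exp(I*pi/4)   

Spot check: chi_3(7) = zeta_8^(3*7) = zeta_8^21 = exp(-3*I*pi/4).

Working: Z/8Z is abelian, so all 8 irreducible complex representations are 1-dimensional. They are given by chi_k(m) = zeta_8^(k*m) for k = 0,...,7. Row orthogonality: sum_m chi_k(m) conj(chi_l(m)) = 8 * [k = l].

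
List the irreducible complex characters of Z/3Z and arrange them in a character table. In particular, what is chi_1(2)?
Character table of Z/3Z (irreps indexed chi_0,...,chi_2 with chi_k(m) = zeta_3^(k*m), zeta_3 = exp(2*pi*i/3)):
  irrep \ class  {0} (size 1)  {1} (size 1)    {2} (size 1)  
  chi_0          1             1               1             
  chi_1          1             exp(2*I*pi/3)   exp(-2*I*pi/3)
  chi_2          1             exp(-2*I*pi/3)  exp(2*I*pi/3) 

Spot check: chi_1(2) = zeta_3^(1*2) = zeta_3^2 = exp(-2*I*pi/3).

Justification: Z/3Z is abelian, so all 3 irreducible complex representations are 1-dimensional. They are given by chi_k(m) = zeta_3^(k*m) for k = 0,...,2. Row orthogonality: sum_m chi_k(m) conj(chi_l(m)) = 3 * [k = l].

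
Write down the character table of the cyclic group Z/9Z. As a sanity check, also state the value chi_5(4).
Character table of Z/9Z (irreps indexed chi_0,...,chi_8 with chi_k(m) = zeta_9^(k*m), zeta_9 = exp(2*pi*i/9)):
  irrep \ class  {0} (size 1)  {1} (size 1)    {2} (size 1)    {3} (size 1)    {4} (size 1)    {5} (size 1)    {6} (size 1)    {7} (size 1)    {8} (size 1)  
  chi_0          1             1               1               1               1               1               1               1               1             
  chi_1          1             exp(2*I*pi/9)   exp(4*I*pi/9)   exp(2*I*pi/3)   exp(8*I*pi/9)   exp(-8*I*pi/9)  exp(-2*I*pi/3)  exp(-4*I*pi/9)  exp(-2*I*pi/9)
  chi_2          1             exp(4*I*pi/9)   exp(8*I*pi/9)   exp(-2*I*pi/3)  exp(-2*I*pi/9)  exp(2*I*pi/9)   exp(2*I*pi/3)   exp(-8*I*pi/9)  exp(-4*I*pi/9)
  chi_3          1             exp(2*I*pi/3)   exp(-2*I*pi/3)  1               exp(2*I*pi/3)   exp(-2*I*pi/3)  1               exp(2*I*pi/3)   exp(-2*I*pi/3)
  chi_4          1             exp(8*I*pi/9)   exp(-2*I*pi/9)  exp(2*I*pi/3)   exp(-4*I*pi/9)  exp(4*I*pi/9)   exp(-2*I*pi/3)  exp(2*I*pi/9)   exp(-8*I*pi/9)
  chi_5          1             exp(-8*I*pi/9)  exp(2*I*pi/9)   exp(-2*I*pi/3)  exp(4*I*pi/9)   exp(-4*I*pi/9)  exp(2*I*pi/3)   exp(-2*I*pi/9)  exp(8*I*pi/9) 
  chi_6          1             exp(-2*I*pi/3)  exp(2*I*pi/3)   1               exp(-2*I*pi/3)  exp(2*I*pi/3)   1               exp(-2*I*pi/3)  exp(2*I*pi/3) 
  chi_7          1             exp(-4*I*pi/9)  exp(-8*I*pi/9)  exp(2*I*pi/3)   exp(2*I*pi/9)   exp(-2*I*pi/9)  exp(-2*I*pi/3)  exp(8*I*pi/9)   exp(4*I*pi/9) 
  chi_8          1             exp(-2*I*pi/9)  exp(-4*I*pi/9)  exp(-2*I*pi/3)  exp(-8*I*pi/9)  exp(8*I*pi/9)   exp(2*I*pi/3)   exp(4*I*pi/9)   exp(2*I*pi/9) 

Spot check: chi_5(4) = zeta_9^(5*4) = zeta_9^20 = exp(4*I*pi/9).

Working: Z/9Z is abelian, so all 9 irreducible complex representations are 1-dimensional. They are given by chi_k(m) = zeta_9^(k*m) for k = 0,...,8. Row orthogonality: sum_m chi_k(m) conj(chi_l(m)) = 9 * [k = l].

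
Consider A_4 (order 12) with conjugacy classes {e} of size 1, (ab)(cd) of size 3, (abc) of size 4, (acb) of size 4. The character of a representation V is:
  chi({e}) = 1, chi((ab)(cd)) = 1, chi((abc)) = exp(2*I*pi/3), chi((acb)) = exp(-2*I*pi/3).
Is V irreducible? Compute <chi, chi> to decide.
Irreducible: <chi, chi> = 1.

<chi, chi> = (1/|G|) sum_C |C| * |chi(C)|^2 = (1/12)[1*|1|^2 + 3*|1|^2 + 4*|exp(2*I*pi/3)|^2 + 4*|exp(-2*I*pi/3)|^2]
  = (1/12)[(1) + (3) + (4) + (4)] = 12/12 = 1.
(Exp terms are combined using exp(i*s)*conj(exp(i*t)) = exp(i*(s-t)), and sums of them are collapsed using the identity that for every m > 1 the m distinct m-th roots of unity sum to 0, e.g. 1 + exp(2*I*pi/3) + exp(-2*I*pi/3) = 0.)
A character is irreducible iff <chi, chi> = 1, so this representation is irreducible.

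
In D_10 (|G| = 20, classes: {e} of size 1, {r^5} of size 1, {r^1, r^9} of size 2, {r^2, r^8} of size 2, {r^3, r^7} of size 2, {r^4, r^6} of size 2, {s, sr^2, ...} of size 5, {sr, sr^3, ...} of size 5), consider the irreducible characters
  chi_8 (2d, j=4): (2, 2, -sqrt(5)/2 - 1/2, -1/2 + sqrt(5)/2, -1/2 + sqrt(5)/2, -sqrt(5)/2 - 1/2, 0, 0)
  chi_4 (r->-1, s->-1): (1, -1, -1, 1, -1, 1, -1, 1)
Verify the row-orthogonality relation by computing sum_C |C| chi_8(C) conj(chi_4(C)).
Sum = 0; so <chi_8, chi_4> = 0 (distinct irreducibles are orthogonal).

Justification: Compute term by term over conjugacy classes (|C| * chi_8(C) * conj(chi_4(C))):
  1*(2)*conj(1) + 1*(2)*conj(-1) + 2*(-sqrt(5)/2 - 1/2)*conj(-1) + 2*(-1/2 + sqrt(5)/2)*conj(1) + 2*(-1/2 + sqrt(5)/2)*conj(-1) + 2*(-sqrt(5)/2 - 1/2)*conj(1) + 5*(0)*conj(-1) + 5*(0)*conj(1)
  = (2) + (-2) + (1 + sqrt(5)) + (-1 + sqrt(5)) + (1 - sqrt(5)) + (-sqrt(5) - 1) + (0) + (0)
  = 0.
Dividing by |G| = 20 gives 0/20 = 0, matching the row-orthogonality relation <chi_8, chi_4> = [chi_8 = chi_4].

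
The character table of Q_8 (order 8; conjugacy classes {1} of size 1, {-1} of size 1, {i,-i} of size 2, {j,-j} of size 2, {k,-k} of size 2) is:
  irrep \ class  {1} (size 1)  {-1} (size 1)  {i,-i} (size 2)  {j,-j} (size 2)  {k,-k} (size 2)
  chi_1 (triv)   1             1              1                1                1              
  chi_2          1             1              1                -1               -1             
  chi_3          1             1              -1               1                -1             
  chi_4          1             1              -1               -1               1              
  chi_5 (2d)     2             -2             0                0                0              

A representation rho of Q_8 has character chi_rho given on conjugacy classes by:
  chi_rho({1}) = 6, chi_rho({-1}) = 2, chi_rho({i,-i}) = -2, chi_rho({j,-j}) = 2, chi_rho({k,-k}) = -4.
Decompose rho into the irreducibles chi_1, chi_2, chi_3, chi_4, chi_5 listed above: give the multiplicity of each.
Multiplicities: chi_1: 0, chi_2: 1, chi_3: 3, chi_4: 0, chi_5: 1.

Proof sketch: Use <chi_rho, chi> = (1/|G|) sum_C |C| * chi_rho(C) * conj(chi(C)) with |G| = 8 for each irreducible chi in the table:
  <chi_rho, chi_1> = (1/8)[1*(6)*conj(1) + 1*(2)*conj(1) + 2*(-2)*conj(1) + 2*(2)*conj(1) + 2*(-4)*conj(1)]
      = (1/8)[(6) + (2) + (-4) + (4) + (-8)] = 0/8 = 0
  <chi_rho, chi_2> = (1/8)[1*(6)*conj(1) + 1*(2)*conj(1) + 2*(-2)*conj(1) + 2*(2)*conj(-1) + 2*(-4)*conj(-1)]
      = (1/8)[(6) + (2) + (-4) + (-4) + (8)] = 8/8 = 1
  <chi_rho, chi_3> = (1/8)[1*(6)*conj(1) + 1*(2)*conj(1) + 2*(-2)*conj(-1) + 2*(2)*conj(1) + 2*(-4)*conj(-1)]
      = (1/8)[(6) + (2) + (4) + (4) + (8)] = 24/8 = 3
  <chi_rho, chi_4> = (1/8)[1*(6)*conj(1) + 1*(2)*conj(1) + 2*(-2)*conj(-1) + 2*(2)*conj(-1) + 2*(-4)*conj(1)]
      = (1/8)[(6) + (2) + (4) + (-4) + (-8)] = 0/8 = 0
  <chi_rho, chi_5> = (1/8)[1*(6)*conj(2) + 1*(2)*conj(-2) + 2*(-2)*conj(0) + 2*(2)*conj(0) + 2*(-4)*conj(0)]
      = (1/8)[(12) + (-4) + (0) + (0) + (0)] = 8/8 = 1
Dimension check: dim(rho) = sum (mult * dim) = 0*1 + 1*1 + 3*1 + 0*1 + 1*2 = 6 = chi_rho(e) = 6.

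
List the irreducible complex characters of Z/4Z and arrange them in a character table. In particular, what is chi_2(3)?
Character table of Z/4Z (irreps indexed chi_0,...,chi_3 with chi_k(m) = zeta_4^(k*m), zeta_4 = exp(2*pi*i/4)):
  irrep \ class  {0} (size 1)  {1} (size 1)  {2} (size 1)  {3} (size 1)
  chi_0          1             1             1             1           
  chi_1          1             I             -1            -I          
  chi_2          1             -1            1             -1          
  chi_3          1             -I            -1            I           

Spot check: chi_2(3) = zeta_4^(2*3) = zeta_4^6 = -1.

Z/4Z is abelian, so all 4 irreducible complex representations are 1-dimensional. They are given by chi_k(m) = zeta_4^(k*m) for k = 0,...,3. Row orthogonality: sum_m chi_k(m) conj(chi_l(m)) = 4 * [k = l].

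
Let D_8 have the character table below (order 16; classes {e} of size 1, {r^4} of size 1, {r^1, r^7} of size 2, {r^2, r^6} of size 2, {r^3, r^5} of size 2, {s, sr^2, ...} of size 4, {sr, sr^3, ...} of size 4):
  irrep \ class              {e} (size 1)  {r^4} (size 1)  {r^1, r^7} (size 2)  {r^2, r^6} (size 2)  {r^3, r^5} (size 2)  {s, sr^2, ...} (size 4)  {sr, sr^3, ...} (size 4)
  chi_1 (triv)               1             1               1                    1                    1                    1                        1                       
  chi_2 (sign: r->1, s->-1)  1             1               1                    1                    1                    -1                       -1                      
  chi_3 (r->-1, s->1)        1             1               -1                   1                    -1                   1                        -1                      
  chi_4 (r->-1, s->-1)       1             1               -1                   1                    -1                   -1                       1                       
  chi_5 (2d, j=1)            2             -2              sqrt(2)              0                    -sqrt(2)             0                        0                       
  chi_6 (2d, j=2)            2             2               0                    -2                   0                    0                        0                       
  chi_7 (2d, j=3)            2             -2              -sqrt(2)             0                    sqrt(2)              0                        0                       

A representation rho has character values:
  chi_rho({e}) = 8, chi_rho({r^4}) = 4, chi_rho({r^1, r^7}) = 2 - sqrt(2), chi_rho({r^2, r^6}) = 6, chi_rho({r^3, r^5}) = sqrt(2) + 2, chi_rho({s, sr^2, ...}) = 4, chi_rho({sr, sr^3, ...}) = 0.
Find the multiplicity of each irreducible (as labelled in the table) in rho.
Multiplicities: chi_1: 3, chi_2: 1, chi_3: 2, chi_4: 0, chi_5: 0, chi_6: 0, chi_7: 1.

Justification: Use <chi_rho, chi> = (1/|G|) sum_C |C| * chi_rho(C) * conj(chi(C)) with |G| = 16 for each irreducible chi in the table:
  <chi_rho, chi_1> = (1/16)[1*(8)*conj(1) + 1*(4)*conj(1) + 2*(2 - sqrt(2))*conj(1) + 2*(6)*conj(1) + 2*(sqrt(2) + 2)*conj(1) + 4*(4)*conj(1) + 4*(0)*conj(1)]
      = (1/16)[(8) + (4) + (4 - 2*sqrt(2)) + (12) + (2*sqrt(2) + 4) + (16) + (0)] = 48/16 = 3
  <chi_rho, chi_2> = (1/16)[1*(8)*conj(1) + 1*(4)*conj(1) + 2*(2 - sqrt(2))*conj(1) + 2*(6)*conj(1) + 2*(sqrt(2) + 2)*conj(1) + 4*(4)*conj(-1) + 4*(0)*conj(-1)]
      = (1/16)[(8) + (4) + (4 - 2*sqrt(2)) + (12) + (2*sqrt(2) + 4) + (-16) + (0)] = 16/16 = 1
  <chi_rho, chi_3> = (1/16)[1*(8)*conj(1) + 1*(4)*conj(1) + 2*(2 - sqrt(2))*conj(-1) + 2*(6)*conj(1) + 2*(sqrt(2) + 2)*conj(-1) + 4*(4)*conj(1) + 4*(0)*conj(-1)]
      = (1/16)[(8) + (4) + (-4 + 2*sqrt(2)) + (12) + (-4 - 2*sqrt(2)) + (16) + (0)] = 32/16 = 2
  <chi_rho, chi_4> = (1/16)[1*(8)*conj(1) + 1*(4)*conj(1) + 2*(2 - sqrt(2))*conj(-1) + 2*(6)*conj(1) + 2*(sqrt(2) + 2)*conj(-1) + 4*(4)*conj(-1) + 4*(0)*conj(1)]
      = (1/16)[(8) + (4) + (-4 + 2*sqrt(2)) + (12) + (-4 - 2*sqrt(2)) + (-16) + (0)] = 0/16 = 0
  <chi_rho, chi_5> = (1/16)[1*(8)*conj(2) + 1*(4)*conj(-2) + 2*(2 - sqrt(2))*conj(sqrt(2)) + 2*(6)*conj(0) + 2*(sqrt(2) + 2)*conj(-sqrt(2)) + 4*(4)*conj(0) + 4*(0)*conj(0)]
      = (1/16)[(16) + (-8) + (-4 + 4*sqrt(2)) + (0) + (-4*sqrt(2) - 4) + (0) + (0)] = 0/16 = 0
  <chi_rho, chi_6> = (1/16)[1*(8)*conj(2) + 1*(4)*conj(2) + 2*(2 - sqrt(2))*conj(0) + 2*(6)*conj(-2) + 2*(sqrt(2) + 2)*conj(0) + 4*(4)*conj(0) + 4*(0)*conj(0)]
      = (1/16)[(16) + (8) + (0) + (-24) + (0) + (0) + (0)] = 0/16 = 0
  <chi_rho, chi_7> = (1/16)[1*(8)*conj(2) + 1*(4)*conj(-2) + 2*(2 - sqrt(2))*conj(-sqrt(2)) + 2*(6)*conj(0) + 2*(sqrt(2) + 2)*conj(sqrt(2)) + 4*(4)*conj(0) + 4*(0)*conj(0)]
      = (1/16)[(16) + (-8) + (4 - 4*sqrt(2)) + (0) + (4 + 4*sqrt(2)) + (0) + (0)] = 16/16 = 1
Dimension check: dim(rho) = sum (mult * dim) = 3*1 + 1*1 + 2*1 + 0*1 + 0*2 + 0*2 + 1*2 = 8 = chi_rho(e) = 8.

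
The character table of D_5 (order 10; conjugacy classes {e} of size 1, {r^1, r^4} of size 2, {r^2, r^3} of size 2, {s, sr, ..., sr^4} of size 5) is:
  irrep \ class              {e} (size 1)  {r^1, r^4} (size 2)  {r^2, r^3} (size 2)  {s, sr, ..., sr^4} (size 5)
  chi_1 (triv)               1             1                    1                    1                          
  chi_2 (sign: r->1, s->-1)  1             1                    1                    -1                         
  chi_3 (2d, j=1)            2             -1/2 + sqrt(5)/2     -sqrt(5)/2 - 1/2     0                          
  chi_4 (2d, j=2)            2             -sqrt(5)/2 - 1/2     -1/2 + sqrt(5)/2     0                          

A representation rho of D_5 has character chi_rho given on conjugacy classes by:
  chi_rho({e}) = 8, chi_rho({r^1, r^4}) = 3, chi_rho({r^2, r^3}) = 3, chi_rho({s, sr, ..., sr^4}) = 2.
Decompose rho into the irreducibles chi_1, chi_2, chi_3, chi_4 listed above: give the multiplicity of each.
Multiplicities: chi_1: 3, chi_2: 1, chi_3: 1, chi_4: 1.

Working: Use <chi_rho, chi> = (1/|G|) sum_C |C| * chi_rho(C) * conj(chi(C)) with |G| = 10 for each irreducible chi in the table:
  <chi_rho, chi_1> = (1/10)[1*(8)*conj(1) + 2*(3)*conj(1) + 2*(3)*conj(1) + 5*(2)*conj(1)]
      = (1/10)[(8) + (6) + (6) + (10)] = 30/10 = 3
  <chi_rho, chi_2> = (1/10)[1*(8)*conj(1) + 2*(3)*conj(1) + 2*(3)*conj(1) + 5*(2)*conj(-1)]
      = (1/10)[(8) + (6) + (6) + (-10)] = 10/10 = 1
  <chi_rho, chi_3> = (1/10)[1*(8)*conj(2) + 2*(3)*conj(-1/2 + sqrt(5)/2) + 2*(3)*conj(-sqrt(5)/2 - 1/2) + 5*(2)*conj(0)]
      = (1/10)[(16) + (-3 + 3*sqrt(5)) + (-3*sqrt(5) - 3) + (0)] = 10/10 = 1
  <chi_rho, chi_4> = (1/10)[1*(8)*conj(2) + 2*(3)*conj(-sqrt(5)/2 - 1/2) + 2*(3)*conj(-1/2 + sqrt(5)/2) + 5*(2)*conj(0)]
      = (1/10)[(16) + (-3*sqrt(5) - 3) + (-3 + 3*sqrt(5)) + (0)] = 10/10 = 1
Dimension check: dim(rho) = sum (mult * dim) = 3*1 + 1*1 + 1*2 + 1*2 = 8 = chi_rho(e) = 8.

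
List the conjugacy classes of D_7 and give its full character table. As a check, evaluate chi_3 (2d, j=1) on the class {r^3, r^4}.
Conjugacy classes: {e} of size 1, {r^1, r^6} of size 2, {r^2, r^5} of size 2, {r^3, r^4} of size 2, {s, sr, ..., sr^6} of size 7.
Character table:
  irrep \ class              {e} (size 1)  {r^1, r^6} (size 2)  {r^2, r^5} (size 2)  {r^3, r^4} (size 2)  {s, sr, ..., sr^6} (size 7)
  chi_1 (triv)               1             1                    1                    1                    1                          
  chi_2 (sign: r->1, s->-1)  1             1                    1                    1                    -1                         
  chi_3 (2d, j=1)            2             2*cos(2*pi/7)        -2*cos(3*pi/7)       -2*cos(pi/7)         0                          
  chi_4 (2d, j=2)            2             -2*cos(3*pi/7)       -2*cos(pi/7)         2*cos(2*pi/7)        0                          
  chi_5 (2d, j=3)            2             -2*cos(pi/7)         2*cos(2*pi/7)        -2*cos(3*pi/7)       0                          

Spot check: chi_3 (2d, j=1) on {r^3, r^4} = -2*cos(pi/7).

Why: D_7 has order 2*7 = 14 with 5 conjugacy classes, hence 5 irreducibles. Sum of squared dims 1 + 1 + 4 + 4 + 4 = 14 = |G|. Linear characters come from the abelianisation; the 2-dimensional irreps have character r^k -> 2*cos(2*pi*j*k/7), reflections -> 0.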